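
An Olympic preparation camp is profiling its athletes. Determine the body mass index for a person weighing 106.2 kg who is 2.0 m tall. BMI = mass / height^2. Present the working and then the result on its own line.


BMI = mass / height^2
= 106.2 / 2.0^2
= 106.2 / 4.0
= 26.55 kg/m^2

26.55 kg/m^2


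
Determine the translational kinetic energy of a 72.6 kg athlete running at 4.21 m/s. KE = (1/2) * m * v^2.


KE = 0.5 * m * v^2
= 0.5 * 72.6 * 4.21^2
= 0.5 * 72.6 * 17.7241
= 643.38 J

643.38 J


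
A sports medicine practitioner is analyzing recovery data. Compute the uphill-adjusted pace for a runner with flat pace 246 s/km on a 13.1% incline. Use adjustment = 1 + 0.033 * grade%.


Adjustment factor = 1 + 0.033 * 13.1 = 1.4323
Grade-adjusted pace = 246 * 1.4323 = 352.35 s/km

352.35 s/km


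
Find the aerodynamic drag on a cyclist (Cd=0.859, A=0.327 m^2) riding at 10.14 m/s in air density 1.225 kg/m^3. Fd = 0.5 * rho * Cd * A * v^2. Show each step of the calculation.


Fd = 0.5 * 1.225 * 0.859 * 0.327 * 10.14^2
= 0.5 * 1.225 * 0.859 * 0.327 * 102.8196
= 17.69 N

17.69 N


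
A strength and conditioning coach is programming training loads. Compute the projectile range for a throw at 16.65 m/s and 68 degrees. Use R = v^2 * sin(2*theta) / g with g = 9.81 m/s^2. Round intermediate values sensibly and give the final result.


Two times the angle = 136 degrees
sin(136) = 0.694658
R = 277.2225 * 0.694658 / 9.81 = 19.63 m

19.63 m


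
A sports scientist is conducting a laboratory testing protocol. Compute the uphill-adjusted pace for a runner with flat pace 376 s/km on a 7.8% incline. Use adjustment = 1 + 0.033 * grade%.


Adjustment factor = 1 + 0.033 * 7.8 = 1.2574
Grade-adjusted pace = 376 * 1.2574 = 472.78 s/km

472.78 s/km


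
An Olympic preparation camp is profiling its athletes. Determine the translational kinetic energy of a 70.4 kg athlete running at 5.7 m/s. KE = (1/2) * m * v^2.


KE = 0.5 * m * v^2
= 0.5 * 70.4 * 5.7^2
= 0.5 * 70.4 * 32.49
= 1143.65 J

1143.65 J


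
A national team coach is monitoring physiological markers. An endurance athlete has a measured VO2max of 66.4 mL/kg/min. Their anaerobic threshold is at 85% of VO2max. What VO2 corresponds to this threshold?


Anaerobic threshold VO2 = VO2max * 85%
= 66.4 * 0.85
= 56.44 mL/kg/min

56.44 mL/kg/min


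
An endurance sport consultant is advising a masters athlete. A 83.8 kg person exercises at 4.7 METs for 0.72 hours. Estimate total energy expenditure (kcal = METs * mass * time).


Energy = METs * mass(kg) * time(h)
= 4.7 * 83.8 * 0.72
= 283.58 kcal

283.58 kcal


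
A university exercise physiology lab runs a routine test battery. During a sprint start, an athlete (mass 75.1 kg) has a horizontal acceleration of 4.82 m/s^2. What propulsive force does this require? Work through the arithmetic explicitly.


Propulsive force = mass * acceleration
= 75.1 kg * 4.82 m/s^2
= 361.98 N

361.98 N


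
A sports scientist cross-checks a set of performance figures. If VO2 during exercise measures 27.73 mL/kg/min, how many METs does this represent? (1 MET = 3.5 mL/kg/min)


METs = VO2 / 3.5 = 27.73 / 3.5 = 7.92

7.92 METs


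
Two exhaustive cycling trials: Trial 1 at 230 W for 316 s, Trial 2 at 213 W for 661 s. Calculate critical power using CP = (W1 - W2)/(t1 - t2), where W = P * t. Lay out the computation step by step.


W1 = 230 * 316 = 72680 J
W2 = 213 * 661 = 140793 J
CP = (72680 - 140793) / (316 - 661)
= -68113 / -345
= 197.43 W

197.43 W


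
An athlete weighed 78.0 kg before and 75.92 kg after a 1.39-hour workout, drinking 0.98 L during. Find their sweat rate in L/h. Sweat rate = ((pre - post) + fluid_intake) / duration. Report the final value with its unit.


Body mass change = 2.08 kg
Total sweat loss = 2.08 + 0.98 = 3.06 L
Rate = 3.06 / 1.39 = 2.201 L/h

2.201 L/h


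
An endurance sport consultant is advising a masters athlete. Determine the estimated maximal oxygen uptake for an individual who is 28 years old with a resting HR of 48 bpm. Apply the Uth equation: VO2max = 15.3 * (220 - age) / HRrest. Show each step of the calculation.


HRmax = 220 - 28 = 192
VO2max = 15.3 * (192 / 48)
= 15.3 * 4.0
= 61.2 mL/kg/min

61.2 mL/kg/min


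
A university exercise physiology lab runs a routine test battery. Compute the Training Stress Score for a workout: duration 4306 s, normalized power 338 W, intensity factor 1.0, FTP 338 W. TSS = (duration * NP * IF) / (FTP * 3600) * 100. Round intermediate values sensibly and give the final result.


Product = 4306 * 338 * 1.0 = 1455428.0
Base = 338 * 3600 = 1216800
TSS = 1455428.0 / 1216800 * 100 = 119.61

119.61 TSS


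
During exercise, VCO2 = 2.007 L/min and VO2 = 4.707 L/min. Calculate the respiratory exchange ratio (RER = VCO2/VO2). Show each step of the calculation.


RER = VCO2 / VO2
= 2.007 / 4.707
= 0.4264

0.4264


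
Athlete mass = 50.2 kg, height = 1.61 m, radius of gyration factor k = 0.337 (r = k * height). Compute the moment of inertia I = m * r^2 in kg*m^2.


r = k * height = 0.337 * 1.61 = 0.54257 m
r^2 = 0.54257^2 = 0.294382
I = 50.2 * 0.294382 = 14.778 kg*m^2

14.778 kg*m^2


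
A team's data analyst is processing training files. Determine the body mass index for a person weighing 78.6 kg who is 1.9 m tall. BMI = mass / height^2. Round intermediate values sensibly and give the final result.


BMI = mass / height^2
= 78.6 / 1.9^2
= 78.6 / 3.61
= 21.77 kg/m^2

21.77 kg/m^2


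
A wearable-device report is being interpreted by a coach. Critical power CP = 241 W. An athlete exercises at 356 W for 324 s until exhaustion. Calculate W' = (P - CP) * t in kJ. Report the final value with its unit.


P - CP = 356 - 241 = 115 W
W' = 115 * 324 = 37260 J
= 37260 / 1000 = 37.26 kJ

37.26 kJ


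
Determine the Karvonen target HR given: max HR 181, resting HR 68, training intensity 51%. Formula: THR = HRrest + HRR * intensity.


HRR = HRmax - HRrest = 181 - 68 = 113
THR = 68 + 113 * 0.51
= 125.63 bpm

125.63 bpm


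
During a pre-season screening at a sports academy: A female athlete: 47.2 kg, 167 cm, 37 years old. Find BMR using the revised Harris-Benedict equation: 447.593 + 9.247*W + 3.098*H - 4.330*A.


Intercept = 447.593
Weight contribution = 9.247 * 47.2 = 436.4584
Height contribution = 3.098 * 167 = 517.366
Age contribution = 4.33 * 37 = 160.21
BMR = 447.593 + 436.4584 + 517.366 - 160.21
= 1241.21 kcal/day

1241.21 kcal/day


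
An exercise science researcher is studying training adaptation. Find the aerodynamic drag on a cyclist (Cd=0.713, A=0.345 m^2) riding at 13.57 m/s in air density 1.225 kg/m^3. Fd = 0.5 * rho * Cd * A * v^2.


Fd = 0.5 * 1.225 * 0.713 * 0.345 * 13.57^2
= 0.5 * 1.225 * 0.713 * 0.345 * 184.1449
= 27.744 N

27.744 N


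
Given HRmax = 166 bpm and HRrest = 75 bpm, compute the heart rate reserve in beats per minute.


Heart rate reserve = maximum HR minus resting HR
HRR = 166 - 75 = 91 bpm

91 bpm


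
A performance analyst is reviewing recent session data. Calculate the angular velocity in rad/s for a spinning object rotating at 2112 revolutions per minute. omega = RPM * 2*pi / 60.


omega = RPM * 2*pi / 60
= 2112 * 6.28318531 / 60
= 221.168 rad/s

221.168 rad/s


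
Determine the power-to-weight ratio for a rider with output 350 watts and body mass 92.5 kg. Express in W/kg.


P/W = 350 / 92.5 = 3.784 W/kg

3.784 W/kg


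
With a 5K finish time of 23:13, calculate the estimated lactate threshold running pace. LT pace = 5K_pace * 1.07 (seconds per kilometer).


Race duration = 1393 s for 5 km
Average pace = 1393 / 5 = 278.6 s/km
LT pace = 278.6 * 1.07
= 298.1 s/km

298.1 s/km


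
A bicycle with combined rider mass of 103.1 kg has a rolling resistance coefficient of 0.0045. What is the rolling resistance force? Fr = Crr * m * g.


Fr = 0.0045 * 103.1 * 9.81
= 0.46395 * 9.81
= 4.551 N

4.551 N


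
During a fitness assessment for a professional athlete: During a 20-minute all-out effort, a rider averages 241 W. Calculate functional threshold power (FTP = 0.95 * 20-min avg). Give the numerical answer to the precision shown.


FTP = 0.95 * 241
= 228.95 W

228.95 W


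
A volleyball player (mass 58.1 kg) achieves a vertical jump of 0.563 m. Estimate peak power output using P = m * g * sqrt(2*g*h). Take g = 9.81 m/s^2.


2 * g * h = 2 * 9.81 * 0.563 = 11.04606
sqrt(11.04606) = 3.323561 m/s
P = 58.1 * 9.81 * 3.323561 = 1894.3 W

1894.3 W


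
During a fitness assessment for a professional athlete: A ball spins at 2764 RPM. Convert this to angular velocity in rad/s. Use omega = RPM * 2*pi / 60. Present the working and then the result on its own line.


omega = 2764 * 2 * pi / 60
= 2764 * 6.28318531 / 60
= 17366.724 / 60
= 289.445 rad/s

289.445 rad/s


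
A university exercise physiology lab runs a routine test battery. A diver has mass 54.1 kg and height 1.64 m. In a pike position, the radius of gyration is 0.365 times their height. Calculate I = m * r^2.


r = 0.365 * 1.64 = 0.5986 m
I = m * r^2 = 54.1 * 0.358322 = 19.385 kg*m^2

19.385 kg*m^2


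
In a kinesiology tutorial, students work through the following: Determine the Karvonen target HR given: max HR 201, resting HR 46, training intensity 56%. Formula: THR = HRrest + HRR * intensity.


HRR = HRmax - HRrest = 201 - 46 = 155
THR = 46 + 155 * 0.56
= 132.8 bpm

132.8 bpm


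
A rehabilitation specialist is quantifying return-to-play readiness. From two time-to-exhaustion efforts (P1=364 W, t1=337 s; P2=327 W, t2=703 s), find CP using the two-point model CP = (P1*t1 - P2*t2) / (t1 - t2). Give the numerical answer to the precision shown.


Work in trial 1 = 122668 J
Work in trial 2 = 229881 J
Delta work = -107213 J
Delta time = -366 s
CP = -107213 / -366 = 292.93 W

292.93 W


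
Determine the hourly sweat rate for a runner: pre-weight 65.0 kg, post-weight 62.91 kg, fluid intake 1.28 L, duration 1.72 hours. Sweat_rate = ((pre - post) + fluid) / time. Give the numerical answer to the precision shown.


Mass lost = 65.0 - 62.91 = 2.09 kg
Add fluid consumed: 2.09 + 1.28 = 3.37 L total sweat
Sweat rate = 3.37 / 1.72 = 1.959 L/h

1.959 L/h


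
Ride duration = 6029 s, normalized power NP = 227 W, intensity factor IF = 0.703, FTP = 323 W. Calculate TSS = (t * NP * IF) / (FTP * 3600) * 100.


Numerator = 6029 * 227 * 0.703 = 962113.849
Denominator = 323 * 3600 = 1162800
TSS = 962113.849 / 1162800 * 100
= 82.74

82.74 TSS


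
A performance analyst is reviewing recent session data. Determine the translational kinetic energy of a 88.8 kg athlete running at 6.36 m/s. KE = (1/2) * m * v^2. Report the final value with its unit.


KE = 0.5 * m * v^2
= 0.5 * 88.8 * 6.36^2
= 0.5 * 88.8 * 40.4496
= 1795.96 J

1795.96 J


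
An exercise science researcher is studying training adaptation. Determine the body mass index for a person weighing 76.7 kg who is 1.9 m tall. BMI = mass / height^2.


BMI = mass / height^2
= 76.7 / 1.9^2
= 76.7 / 3.61
= 21.25 kg/m^2

21.25 kg/m^2


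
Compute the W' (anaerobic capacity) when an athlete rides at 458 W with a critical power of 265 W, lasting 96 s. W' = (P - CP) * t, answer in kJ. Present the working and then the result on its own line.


Above-CP power = 193 W
Duration = 96 s
W' = 193 * 96 = 18528 J
Convert: 18528 / 1000 = 18.528 kJ

18.528 kJ


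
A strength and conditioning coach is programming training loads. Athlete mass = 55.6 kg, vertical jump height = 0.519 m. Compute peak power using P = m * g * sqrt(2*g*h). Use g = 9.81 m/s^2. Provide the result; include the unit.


sqrt(2 * 9.81 * 0.519) = sqrt(10.18278) = 3.191047 m/s
P = 55.6 * 9.81 * 3.191047
= 1740.51 W

1740.51 W


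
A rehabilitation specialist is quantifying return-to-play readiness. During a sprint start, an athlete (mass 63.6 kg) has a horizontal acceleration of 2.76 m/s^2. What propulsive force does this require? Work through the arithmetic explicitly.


Propulsive force = mass * acceleration
= 63.6 kg * 2.76 m/s^2
= 175.54 N

175.54 N


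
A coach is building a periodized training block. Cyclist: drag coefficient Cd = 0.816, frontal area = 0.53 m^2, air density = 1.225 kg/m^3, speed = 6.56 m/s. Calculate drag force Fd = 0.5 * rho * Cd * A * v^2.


v^2 = 6.56^2 = 43.0336
Fd = 0.5 * 1.225 * 0.816 * 0.53 * 43.0336
= 11.399 N

11.399 N


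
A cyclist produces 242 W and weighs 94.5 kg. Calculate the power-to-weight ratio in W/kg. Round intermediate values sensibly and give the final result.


P/W = power / mass
= 242 / 94.5
= 2.561 W/kg

2.561 W/kg


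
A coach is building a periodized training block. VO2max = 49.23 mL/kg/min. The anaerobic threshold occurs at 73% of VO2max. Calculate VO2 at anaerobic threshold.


AT fraction = 73 / 100 = 0.73
AT VO2 = 49.23 * 0.73
= 35.94 mL/kg/min

35.94 mL/kg/min


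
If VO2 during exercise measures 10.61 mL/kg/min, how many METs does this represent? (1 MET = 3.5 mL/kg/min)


METs = VO2 / 3.5 = 10.61 / 3.5 = 3.03

3.03 METs


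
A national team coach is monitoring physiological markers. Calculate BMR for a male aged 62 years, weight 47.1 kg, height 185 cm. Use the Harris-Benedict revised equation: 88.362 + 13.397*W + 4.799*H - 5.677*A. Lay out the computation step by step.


Substituting values:
W term = 13.397 * 47.1 = 630.9987
H term = 4.799 * 185 = 887.815
A term = 5.677 * 62 = 351.974
BMR = 1255.2 kcal/day

1255.2 kcal/day


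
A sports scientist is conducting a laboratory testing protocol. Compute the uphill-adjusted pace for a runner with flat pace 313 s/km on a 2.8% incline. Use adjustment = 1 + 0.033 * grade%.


Adjustment factor = 1 + 0.033 * 2.8 = 1.0924
Grade-adjusted pace = 313 * 1.0924 = 341.92 s/km

341.92 s/km


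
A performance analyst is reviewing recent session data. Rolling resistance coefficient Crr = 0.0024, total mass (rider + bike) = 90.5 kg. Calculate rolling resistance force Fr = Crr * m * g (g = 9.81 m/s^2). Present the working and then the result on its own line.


Fr = Crr * m * g
= 0.0024 * 90.5 * 9.81
= 2.131 N

2.131 N


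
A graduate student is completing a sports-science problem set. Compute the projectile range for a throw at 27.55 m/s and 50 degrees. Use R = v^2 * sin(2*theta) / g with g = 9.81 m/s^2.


Two times the angle = 100 degrees
sin(100) = 0.984808
R = 759.0025 * 0.984808 / 9.81 = 76.195 m

76.195 m


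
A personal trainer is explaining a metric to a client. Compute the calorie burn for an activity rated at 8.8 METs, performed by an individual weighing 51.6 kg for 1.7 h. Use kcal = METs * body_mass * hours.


Product of METs and mass = 8.8 * 51.6 = 454.08
Total kcal = 454.08 * 1.7 = 771.94 kcal

771.94 kcal


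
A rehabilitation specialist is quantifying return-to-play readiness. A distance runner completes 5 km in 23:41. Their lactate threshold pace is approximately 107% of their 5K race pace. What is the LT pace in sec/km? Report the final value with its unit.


Convert to seconds: 23 min 41 s = 1421 s
Pace per km = 1421 / 5 = 284.2 s/km
LT pace = 284.2 * 1.07 = 304.09 s/km

304.09 s/km


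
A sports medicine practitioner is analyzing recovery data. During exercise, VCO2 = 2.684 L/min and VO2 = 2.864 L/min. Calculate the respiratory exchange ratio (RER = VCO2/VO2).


RER = VCO2 / VO2
= 2.684 / 2.864
= 0.9372

0.9372


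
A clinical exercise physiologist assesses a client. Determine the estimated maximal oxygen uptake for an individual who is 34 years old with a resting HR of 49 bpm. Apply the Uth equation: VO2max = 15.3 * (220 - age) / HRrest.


HRmax = 220 - 34 = 186
VO2max = 15.3 * (186 / 49)
= 15.3 * 3.7959
= 58.08 mL/kg/min

58.08 mL/kg/min


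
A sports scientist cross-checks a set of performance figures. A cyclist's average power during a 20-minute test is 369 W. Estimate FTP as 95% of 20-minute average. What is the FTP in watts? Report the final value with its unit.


FTP = 20-min power * 0.95
= 369 * 0.95
= 350.55 W

350.55 W


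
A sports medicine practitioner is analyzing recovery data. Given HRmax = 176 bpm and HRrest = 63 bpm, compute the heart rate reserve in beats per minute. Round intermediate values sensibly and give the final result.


Heart rate reserve = maximum HR minus resting HR
HRR = 176 - 63 = 113 bpm

113 bpm


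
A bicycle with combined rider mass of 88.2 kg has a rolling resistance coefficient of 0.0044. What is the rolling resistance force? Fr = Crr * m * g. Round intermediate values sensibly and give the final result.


Fr = 0.0044 * 88.2 * 9.81
= 0.38808 * 9.81
= 3.807 N

3.807 N


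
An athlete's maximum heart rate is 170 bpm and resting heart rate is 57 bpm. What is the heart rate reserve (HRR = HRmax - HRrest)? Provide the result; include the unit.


HRR = HRmax - HRrest
= 170 - 57
= 113 bpm

113 bpm


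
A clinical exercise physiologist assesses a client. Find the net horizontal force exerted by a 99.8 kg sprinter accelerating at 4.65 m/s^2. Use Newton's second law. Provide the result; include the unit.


Newton's second law: F = m * a
F = 99.8 * 4.65 = 464.07 N

464.07 N


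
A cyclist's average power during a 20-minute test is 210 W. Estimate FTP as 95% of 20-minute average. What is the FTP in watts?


FTP = 20-min power * 0.95
= 210 * 0.95
= 199.5 W

199.5 W


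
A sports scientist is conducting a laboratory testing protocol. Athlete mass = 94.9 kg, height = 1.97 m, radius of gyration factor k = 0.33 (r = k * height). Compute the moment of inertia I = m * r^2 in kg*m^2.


r = k * height = 0.33 * 1.97 = 0.6501 m
r^2 = 0.6501^2 = 0.42263
I = 94.9 * 0.42263 = 40.108 kg*m^2

40.108 kg*m^2


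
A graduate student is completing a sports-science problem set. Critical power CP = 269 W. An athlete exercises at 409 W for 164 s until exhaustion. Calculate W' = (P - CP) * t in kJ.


P - CP = 409 - 269 = 140 W
W' = 140 * 164 = 22960 J
= 22960 / 1000 = 22.96 kJ

22.96 kJ


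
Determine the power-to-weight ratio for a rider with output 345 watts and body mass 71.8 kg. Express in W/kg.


P/W = 345 / 71.8 = 4.805 W/kg

4.805 W/kg


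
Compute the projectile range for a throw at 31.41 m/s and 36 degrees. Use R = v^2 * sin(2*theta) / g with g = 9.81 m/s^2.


Two times the angle = 72 degrees
sin(72) = 0.951057
R = 986.5881 * 0.951057 / 9.81 = 95.647 m

95.647 m


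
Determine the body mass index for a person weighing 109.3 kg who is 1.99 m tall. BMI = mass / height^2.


BMI = mass / height^2
= 109.3 / 1.99^2
= 109.3 / 3.9601
= 27.6 kg/m^2

27.6 kg/m^2


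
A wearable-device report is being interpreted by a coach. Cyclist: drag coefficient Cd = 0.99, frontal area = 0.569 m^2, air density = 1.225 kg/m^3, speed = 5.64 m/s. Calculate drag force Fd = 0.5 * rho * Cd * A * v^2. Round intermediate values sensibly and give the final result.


v^2 = 5.64^2 = 31.8096
Fd = 0.5 * 1.225 * 0.99 * 0.569 * 31.8096
= 10.975 N

10.975 N


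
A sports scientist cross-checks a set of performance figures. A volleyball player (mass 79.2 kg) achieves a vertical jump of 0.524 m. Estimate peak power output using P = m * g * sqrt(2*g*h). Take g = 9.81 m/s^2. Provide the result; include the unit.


2 * g * h = 2 * 9.81 * 0.524 = 10.28088
sqrt(10.28088) = 3.206381 m/s
P = 79.2 * 9.81 * 3.206381 = 2491.2 W

2491.2 W


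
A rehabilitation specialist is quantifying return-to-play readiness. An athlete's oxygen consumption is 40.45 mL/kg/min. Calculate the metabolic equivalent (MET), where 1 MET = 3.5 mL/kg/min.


MET = VO2 / 3.5
= 40.45 / 3.5
= 11.56 METs

11.56 METs


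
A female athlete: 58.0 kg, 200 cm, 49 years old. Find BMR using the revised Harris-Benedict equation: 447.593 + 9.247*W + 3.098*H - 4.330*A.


Intercept = 447.593
Weight contribution = 9.247 * 58.0 = 536.326
Height contribution = 3.098 * 200 = 619.6
Age contribution = 4.33 * 49 = 212.17
BMR = 447.593 + 536.326 + 619.6 - 212.17
= 1391.35 kcal/day

1391.35 kcal/day


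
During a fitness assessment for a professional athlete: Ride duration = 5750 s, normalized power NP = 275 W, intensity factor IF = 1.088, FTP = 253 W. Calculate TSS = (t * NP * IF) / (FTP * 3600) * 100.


Numerator = 5750 * 275 * 1.088 = 1720400.0
Denominator = 253 * 3600 = 910800
TSS = 1720400.0 / 910800 * 100
= 188.89

188.89 TSS


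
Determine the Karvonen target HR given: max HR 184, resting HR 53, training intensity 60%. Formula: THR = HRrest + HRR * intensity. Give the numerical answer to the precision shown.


HRR = HRmax - HRrest = 184 - 53 = 131
THR = 53 + 131 * 0.6
= 131.6 bpm

131.6 bpm


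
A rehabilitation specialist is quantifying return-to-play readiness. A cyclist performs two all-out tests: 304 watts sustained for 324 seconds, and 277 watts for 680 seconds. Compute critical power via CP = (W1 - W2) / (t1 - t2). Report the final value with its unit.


W1 = P1 * t1 = 304 * 324 = 98496 J
W2 = P2 * t2 = 277 * 680 = 188360 J
CP = (98496 - 188360) / (324 - 680)
= 252.43 W

252.43 W


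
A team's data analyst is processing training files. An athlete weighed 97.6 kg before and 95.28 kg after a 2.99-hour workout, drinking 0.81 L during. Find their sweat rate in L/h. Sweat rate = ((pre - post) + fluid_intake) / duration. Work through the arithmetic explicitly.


Body mass change = 2.32 kg
Total sweat loss = 2.32 + 0.81 = 3.13 L
Rate = 3.13 / 2.99 = 1.047 L/h

1.047 L/h


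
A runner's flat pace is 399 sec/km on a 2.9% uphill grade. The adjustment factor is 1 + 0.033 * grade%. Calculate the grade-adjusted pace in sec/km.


Factor = 1 + 0.033 * 2.9 = 1.0957
Adjusted pace = 399 * 1.0957
= 437.18 sec/km

437.18 s/km


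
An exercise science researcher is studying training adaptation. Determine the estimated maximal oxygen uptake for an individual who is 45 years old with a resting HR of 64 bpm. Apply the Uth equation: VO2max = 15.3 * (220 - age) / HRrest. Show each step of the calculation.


HRmax = 220 - 45 = 175
VO2max = 15.3 * (175 / 64)
= 15.3 * 2.7344
= 41.84 mL/kg/min

41.84 mL/kg/min


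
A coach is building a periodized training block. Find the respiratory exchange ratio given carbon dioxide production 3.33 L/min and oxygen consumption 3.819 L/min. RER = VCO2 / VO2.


VCO2 = 3.33 L/min
VO2 = 3.819 L/min
RER = 3.33 / 3.819 = 0.872

0.872


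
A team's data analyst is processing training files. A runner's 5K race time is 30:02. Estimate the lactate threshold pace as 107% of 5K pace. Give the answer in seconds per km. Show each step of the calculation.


Total race time = 30*60 + 2 = 1802 seconds
5K pace = 1802 / 5 = 360.4 sec/km
LT pace = 360.4 * 1.07 = 385.63 sec/km

385.63 s/km


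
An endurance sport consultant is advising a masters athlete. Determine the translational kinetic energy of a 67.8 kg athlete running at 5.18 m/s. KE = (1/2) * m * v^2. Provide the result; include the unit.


KE = 0.5 * m * v^2
= 0.5 * 67.8 * 5.18^2
= 0.5 * 67.8 * 26.8324
= 909.62 J

909.62 J


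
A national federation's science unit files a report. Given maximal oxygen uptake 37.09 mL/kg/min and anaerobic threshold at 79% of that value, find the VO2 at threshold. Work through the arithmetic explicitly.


Percentage as decimal = 0.79
VO2 at AT = 37.09 * 0.79 = 29.3 mL/kg/min

29.3 mL/kg/min


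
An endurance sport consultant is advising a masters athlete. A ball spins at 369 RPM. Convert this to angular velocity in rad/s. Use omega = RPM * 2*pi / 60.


omega = 369 * 2 * pi / 60
= 369 * 6.28318531 / 60
= 2318.495 / 60
= 38.642 rad/s

38.642 rad/s


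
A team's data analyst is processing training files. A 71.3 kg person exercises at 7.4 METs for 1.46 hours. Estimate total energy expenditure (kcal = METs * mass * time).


Energy = METs * mass(kg) * time(h)
= 7.4 * 71.3 * 1.46
= 770.33 kcal

770.33 kcal


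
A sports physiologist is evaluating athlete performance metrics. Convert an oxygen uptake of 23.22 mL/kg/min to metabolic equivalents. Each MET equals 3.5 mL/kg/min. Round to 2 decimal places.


One MET = 3.5 mL/kg/min
Number of METs = 23.22 / 3.5
= 6.63 METs

6.63 METs


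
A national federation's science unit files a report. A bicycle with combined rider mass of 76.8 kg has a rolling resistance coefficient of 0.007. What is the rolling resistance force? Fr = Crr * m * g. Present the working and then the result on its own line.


Fr = 0.007 * 76.8 * 9.81
= 0.5376 * 9.81
= 5.274 N

5.274 N


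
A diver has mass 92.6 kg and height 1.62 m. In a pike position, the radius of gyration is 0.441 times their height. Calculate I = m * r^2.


r = 0.441 * 1.62 = 0.71442 m
I = m * r^2 = 92.6 * 0.510396 = 47.263 kg*m^2

47.263 kg*m^2


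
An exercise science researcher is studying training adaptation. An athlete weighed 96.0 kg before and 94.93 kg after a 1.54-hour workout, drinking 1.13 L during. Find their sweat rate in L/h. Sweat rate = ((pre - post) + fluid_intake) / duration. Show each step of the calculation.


Body mass change = 1.07 kg
Total sweat loss = 1.07 + 1.13 = 2.2 L
Rate = 2.2 / 1.54 = 1.429 L/h

1.429 L/h


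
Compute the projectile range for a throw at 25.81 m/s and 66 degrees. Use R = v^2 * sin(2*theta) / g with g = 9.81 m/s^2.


Two times the angle = 132 degrees
sin(132) = 0.743145
R = 666.1561 * 0.743145 / 9.81 = 50.464 m

50.464 m


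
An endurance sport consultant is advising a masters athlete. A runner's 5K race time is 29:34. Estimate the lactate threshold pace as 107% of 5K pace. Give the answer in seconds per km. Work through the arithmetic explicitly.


Total race time = 29*60 + 34 = 1774 seconds
5K pace = 1774 / 5 = 354.8 sec/km
LT pace = 354.8 * 1.07 = 379.64 sec/km

379.64 s/km


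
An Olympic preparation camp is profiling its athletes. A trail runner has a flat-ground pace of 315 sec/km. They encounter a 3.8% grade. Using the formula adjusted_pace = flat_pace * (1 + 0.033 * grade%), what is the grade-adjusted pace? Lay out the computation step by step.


Grade factor = 1 + 0.033 * 3.8 = 1.1254
Adjusted = 315 * 1.1254 = 354.5 sec/km

354.5 s/km


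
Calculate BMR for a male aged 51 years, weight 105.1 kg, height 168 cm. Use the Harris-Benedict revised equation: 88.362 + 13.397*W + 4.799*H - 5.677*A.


Substituting values:
W term = 13.397 * 105.1 = 1408.0247
H term = 4.799 * 168 = 806.232
A term = 5.677 * 51 = 289.527
BMR = 2013.09 kcal/day

2013.09 kcal/day


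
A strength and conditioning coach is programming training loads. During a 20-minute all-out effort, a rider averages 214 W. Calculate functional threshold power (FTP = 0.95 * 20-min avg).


FTP = 0.95 * 214
= 203.3 W

203.3 W


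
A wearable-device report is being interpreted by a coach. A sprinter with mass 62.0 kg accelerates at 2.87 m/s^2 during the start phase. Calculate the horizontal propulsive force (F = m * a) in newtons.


F = m * a
= 62.0 * 2.87
= 177.94 N

177.94 N


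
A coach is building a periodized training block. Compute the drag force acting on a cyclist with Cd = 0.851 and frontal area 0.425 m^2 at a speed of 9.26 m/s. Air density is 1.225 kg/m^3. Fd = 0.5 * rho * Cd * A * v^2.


Step 1: v^2 = 85.7476
Step 2: Fd = 0.5 * 1.225 * 0.851 * 0.425 * 85.7476
= 18.995 N

18.995 N


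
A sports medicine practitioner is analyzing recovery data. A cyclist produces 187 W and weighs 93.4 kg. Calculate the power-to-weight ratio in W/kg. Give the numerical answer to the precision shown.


P/W = power / mass
= 187 / 93.4
= 2.002 W/kg

2.002 W/kg


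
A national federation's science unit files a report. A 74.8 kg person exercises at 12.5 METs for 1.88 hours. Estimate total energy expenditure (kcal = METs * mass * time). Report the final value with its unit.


Energy = METs * mass(kg) * time(h)
= 12.5 * 74.8 * 1.88
= 1757.8 kcal

1757.8 kcal


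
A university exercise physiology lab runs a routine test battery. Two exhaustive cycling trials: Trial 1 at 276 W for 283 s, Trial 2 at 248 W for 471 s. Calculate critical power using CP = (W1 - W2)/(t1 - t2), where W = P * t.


W1 = 276 * 283 = 78108 J
W2 = 248 * 471 = 116808 J
CP = (78108 - 116808) / (283 - 471)
= -38700 / -188
= 205.85 W

205.85 W


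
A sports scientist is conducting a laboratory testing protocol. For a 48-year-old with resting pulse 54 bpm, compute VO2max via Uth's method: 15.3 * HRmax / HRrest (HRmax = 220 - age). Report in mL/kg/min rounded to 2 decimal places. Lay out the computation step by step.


Step 1: HRmax = 220 - 48 = 172 bpm
Step 2: Ratio = 172 / 54 = 3.1852
Step 3: VO2max = 15.3 * 3.1852 = 48.73 mL/kg/min

48.73 mL/kg/min


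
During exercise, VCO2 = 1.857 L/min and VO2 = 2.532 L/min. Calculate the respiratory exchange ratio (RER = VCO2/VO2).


RER = VCO2 / VO2
= 1.857 / 2.532
= 0.7334

0.7334


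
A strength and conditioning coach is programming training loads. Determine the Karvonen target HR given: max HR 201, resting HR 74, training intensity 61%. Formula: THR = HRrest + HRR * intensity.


HRR = HRmax - HRrest = 201 - 74 = 127
THR = 74 + 127 * 0.61
= 151.47 bpm

151.47 bpm


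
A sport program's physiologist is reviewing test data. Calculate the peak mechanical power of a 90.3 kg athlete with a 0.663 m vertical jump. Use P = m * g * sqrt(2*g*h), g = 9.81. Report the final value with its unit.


First, sqrt(2gh) = sqrt(2 * 9.81 * 0.663)
= sqrt(13.00806) = 3.606669 m/s
Power = 90.3 * 9.81 * 3.606669 = 3194.94 W

3194.94 W


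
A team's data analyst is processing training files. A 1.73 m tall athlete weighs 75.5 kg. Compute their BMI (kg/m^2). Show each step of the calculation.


height^2 = 2.9929 m^2
BMI = 75.5 / 2.9929 = 25.23 kg/m^2

25.23 kg/m^2


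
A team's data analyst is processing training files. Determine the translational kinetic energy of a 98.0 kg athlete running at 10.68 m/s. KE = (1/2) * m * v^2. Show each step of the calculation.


KE = 0.5 * m * v^2
= 0.5 * 98.0 * 10.68^2
= 0.5 * 98.0 * 114.0624
= 5589.06 J

5589.06 J


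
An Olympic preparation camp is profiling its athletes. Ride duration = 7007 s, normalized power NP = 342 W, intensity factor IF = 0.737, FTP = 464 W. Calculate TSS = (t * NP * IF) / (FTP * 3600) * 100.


Numerator = 7007 * 342 * 0.737 = 1766142.378
Denominator = 464 * 3600 = 1670400
TSS = 1766142.378 / 1670400 * 100
= 105.73

105.73 TSS


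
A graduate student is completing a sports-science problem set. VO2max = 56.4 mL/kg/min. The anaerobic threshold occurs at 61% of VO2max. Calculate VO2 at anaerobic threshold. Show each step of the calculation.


AT fraction = 61 / 100 = 0.61
AT VO2 = 56.4 * 0.61
= 34.4 mL/kg/min

34.4 mL/kg/min


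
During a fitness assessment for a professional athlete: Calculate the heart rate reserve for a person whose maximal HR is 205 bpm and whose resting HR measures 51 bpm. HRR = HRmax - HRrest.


HRmax = 205 bpm
HRrest = 51 bpm
HRR = 205 - 51 = 154 bpm

154 bpm


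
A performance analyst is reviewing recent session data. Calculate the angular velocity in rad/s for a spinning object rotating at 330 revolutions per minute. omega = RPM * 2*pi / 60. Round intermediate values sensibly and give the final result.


omega = RPM * 2*pi / 60
= 330 * 6.28318531 / 60
= 34.558 rad/s

34.558 rad/s


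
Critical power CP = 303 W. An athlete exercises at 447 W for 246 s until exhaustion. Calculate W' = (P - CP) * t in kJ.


P - CP = 447 - 303 = 144 W
W' = 144 * 246 = 35424 J
= 35424 / 1000 = 35.424 kJ

35.424 kJ


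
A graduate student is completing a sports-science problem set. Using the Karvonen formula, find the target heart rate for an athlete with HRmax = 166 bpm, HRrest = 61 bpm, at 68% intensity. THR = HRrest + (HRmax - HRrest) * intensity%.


HRR = 166 - 61 = 105
THR = 61 + 105 * 0.68
= 61 + 71.4
= 132.4 bpm

132.4 bpm


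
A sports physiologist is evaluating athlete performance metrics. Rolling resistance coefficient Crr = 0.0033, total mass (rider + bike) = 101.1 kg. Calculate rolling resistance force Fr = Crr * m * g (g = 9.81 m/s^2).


Fr = Crr * m * g
= 0.0033 * 101.1 * 9.81
= 3.273 N

3.273 N


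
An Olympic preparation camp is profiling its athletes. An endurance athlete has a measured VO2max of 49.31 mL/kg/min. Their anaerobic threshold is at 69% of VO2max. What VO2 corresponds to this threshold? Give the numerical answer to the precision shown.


Anaerobic threshold VO2 = VO2max * 69%
= 49.31 * 0.69
= 34.02 mL/kg/min

34.02 mL/kg/min


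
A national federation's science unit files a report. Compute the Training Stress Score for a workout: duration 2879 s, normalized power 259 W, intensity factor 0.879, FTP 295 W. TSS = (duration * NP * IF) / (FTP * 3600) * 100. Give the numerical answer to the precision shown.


Product = 2879 * 259 * 0.879 = 655436.019
Base = 295 * 3600 = 1062000
TSS = 655436.019 / 1062000 * 100 = 61.72

61.72 TSS


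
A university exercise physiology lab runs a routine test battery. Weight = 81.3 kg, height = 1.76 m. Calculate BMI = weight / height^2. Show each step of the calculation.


height^2 = 1.76^2 = 3.0976
BMI = 81.3 / 3.0976 = 26.25 kg/m^2

26.25 kg/m^2


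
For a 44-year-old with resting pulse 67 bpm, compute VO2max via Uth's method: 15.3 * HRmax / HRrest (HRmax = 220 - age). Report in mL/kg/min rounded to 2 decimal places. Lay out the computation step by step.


Step 1: HRmax = 220 - 44 = 176 bpm
Step 2: Ratio = 176 / 67 = 2.6269
Step 3: VO2max = 15.3 * 2.6269 = 40.19 mL/kg/min

40.19 mL/kg/min


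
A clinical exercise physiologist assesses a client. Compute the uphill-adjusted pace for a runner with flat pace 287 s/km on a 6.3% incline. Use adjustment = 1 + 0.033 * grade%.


Adjustment factor = 1 + 0.033 * 6.3 = 1.2079
Grade-adjusted pace = 287 * 1.2079 = 346.67 s/km

346.67 s/km


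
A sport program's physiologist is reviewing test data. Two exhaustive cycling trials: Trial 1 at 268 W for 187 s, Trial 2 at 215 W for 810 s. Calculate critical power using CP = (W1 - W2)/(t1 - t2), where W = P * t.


W1 = 268 * 187 = 50116 J
W2 = 215 * 810 = 174150 J
CP = (50116 - 174150) / (187 - 810)
= -124034 / -623
= 199.09 W

199.09 W


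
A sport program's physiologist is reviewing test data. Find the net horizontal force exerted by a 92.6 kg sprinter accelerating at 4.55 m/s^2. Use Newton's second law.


Newton's second law: F = m * a
F = 92.6 * 4.55 = 421.33 N

421.33 N


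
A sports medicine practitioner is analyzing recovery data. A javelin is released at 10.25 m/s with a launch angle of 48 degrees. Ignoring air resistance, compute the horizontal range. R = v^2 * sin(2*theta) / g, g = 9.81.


Launch speed squared = 105.0625
sin(2 * 48 deg) = 0.994522
Range = 105.0625 * 0.994522 / 9.81
= 10.651 m

10.651 m


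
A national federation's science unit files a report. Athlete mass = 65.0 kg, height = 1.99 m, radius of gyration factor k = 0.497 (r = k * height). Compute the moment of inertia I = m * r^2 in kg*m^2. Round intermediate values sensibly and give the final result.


r = k * height = 0.497 * 1.99 = 0.98903 m
r^2 = 0.98903^2 = 0.97818
I = 65.0 * 0.97818 = 63.582 kg*m^2

63.582 kg*m^2


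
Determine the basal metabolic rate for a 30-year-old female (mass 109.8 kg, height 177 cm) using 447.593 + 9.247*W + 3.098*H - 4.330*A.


BMR = 447.593 + 9.247*109.8 + 3.098*177 - 4.330*30
= 1881.36 kcal/day

1881.36 kcal/day


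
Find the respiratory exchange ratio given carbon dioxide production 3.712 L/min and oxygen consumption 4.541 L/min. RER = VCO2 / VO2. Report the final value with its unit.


VCO2 = 3.712 L/min
VO2 = 4.541 L/min
RER = 3.712 / 4.541 = 0.8174

0.8174


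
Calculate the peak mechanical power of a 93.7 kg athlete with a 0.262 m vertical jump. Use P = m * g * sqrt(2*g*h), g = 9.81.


First, sqrt(2gh) = sqrt(2 * 9.81 * 0.262)
= sqrt(5.14044) = 2.267254 m/s
Power = 93.7 * 9.81 * 2.267254 = 2084.05 W

2084.05 W


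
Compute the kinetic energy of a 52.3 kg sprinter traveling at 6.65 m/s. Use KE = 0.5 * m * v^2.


Velocity squared = 44.2225
KE = 0.5 * 52.3 * 44.2225 = 1156.42 J

1156.42 J


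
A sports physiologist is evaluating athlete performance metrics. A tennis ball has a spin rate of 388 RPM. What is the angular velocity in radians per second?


Convert RPM to rad/s: multiply by 2*pi and divide by 60
omega = 388 * 2 * pi / 60
= 40.631 rad/s

40.631 rad/s


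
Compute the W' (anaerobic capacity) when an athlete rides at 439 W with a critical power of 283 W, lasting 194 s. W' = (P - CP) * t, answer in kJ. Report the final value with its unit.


Above-CP power = 156 W
Duration = 194 s
W' = 156 * 194 = 30264 J
Convert: 30264 / 1000 = 30.264 kJ

30.264 kJ


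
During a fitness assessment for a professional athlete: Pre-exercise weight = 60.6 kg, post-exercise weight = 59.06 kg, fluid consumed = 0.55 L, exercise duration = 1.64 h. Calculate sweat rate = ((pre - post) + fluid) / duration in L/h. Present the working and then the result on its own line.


Weight loss = 60.6 - 59.06 = 1.54 kg (approx L)
Total sweat = 1.54 + 0.55 = 2.09 L
Sweat rate = 2.09 / 1.64 = 1.274 L/h

1.274 L/h


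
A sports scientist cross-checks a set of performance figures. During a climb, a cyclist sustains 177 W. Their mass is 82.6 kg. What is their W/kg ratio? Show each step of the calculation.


Power-to-weight = 177 W / 82.6 kg
= 2.143 W/kg

2.143 W/kg


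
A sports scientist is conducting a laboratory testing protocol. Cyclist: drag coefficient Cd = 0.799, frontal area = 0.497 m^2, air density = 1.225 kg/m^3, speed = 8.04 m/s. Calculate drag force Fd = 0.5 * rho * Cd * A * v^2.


v^2 = 8.04^2 = 64.6416
Fd = 0.5 * 1.225 * 0.799 * 0.497 * 64.6416
= 15.722 N

15.722 N


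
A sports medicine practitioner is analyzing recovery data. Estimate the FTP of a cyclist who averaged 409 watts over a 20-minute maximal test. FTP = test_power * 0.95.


FTP = 409 * 0.95 = 388.55 W

388.55 W


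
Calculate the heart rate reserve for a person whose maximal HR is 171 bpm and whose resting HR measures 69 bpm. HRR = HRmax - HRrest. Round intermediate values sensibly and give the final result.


HRmax = 171 bpm
HRrest = 69 bpm
HRR = 171 - 69 = 102 bpm

102 bpm


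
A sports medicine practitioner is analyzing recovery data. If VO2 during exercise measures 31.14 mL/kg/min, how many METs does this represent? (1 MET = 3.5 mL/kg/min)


METs = VO2 / 3.5 = 31.14 / 3.5 = 8.9

8.9 METs


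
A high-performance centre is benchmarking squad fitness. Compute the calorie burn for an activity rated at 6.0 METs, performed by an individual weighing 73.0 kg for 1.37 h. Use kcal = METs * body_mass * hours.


Product of METs and mass = 6.0 * 73.0 = 438.0
Total kcal = 438.0 * 1.37 = 600.06 kcal

600.06 kcal


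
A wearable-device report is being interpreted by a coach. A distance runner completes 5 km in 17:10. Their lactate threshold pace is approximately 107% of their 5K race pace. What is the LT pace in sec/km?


Convert to seconds: 17 min 10 s = 1030 s
Pace per km = 1030 / 5 = 206.0 s/km
LT pace = 206.0 * 1.07 = 220.42 s/km

220.42 s/km


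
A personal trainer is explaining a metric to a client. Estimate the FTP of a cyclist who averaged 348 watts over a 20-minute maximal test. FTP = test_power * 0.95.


FTP = 348 * 0.95 = 330.6 W

330.6 W


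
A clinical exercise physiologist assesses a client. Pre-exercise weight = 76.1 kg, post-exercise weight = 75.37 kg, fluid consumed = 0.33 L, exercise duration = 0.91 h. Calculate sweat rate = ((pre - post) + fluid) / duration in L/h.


Weight loss = 76.1 - 75.37 = 0.73 kg (approx L)
Total sweat = 0.73 + 0.33 = 1.06 L
Sweat rate = 1.06 / 0.91 = 1.165 L/h

1.165 L/h


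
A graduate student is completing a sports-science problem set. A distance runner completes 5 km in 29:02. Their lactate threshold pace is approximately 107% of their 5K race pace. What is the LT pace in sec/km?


Convert to seconds: 29 min 2 s = 1742 s
Pace per km = 1742 / 5 = 348.4 s/km
LT pace = 348.4 * 1.07 = 372.79 s/km

372.79 s/km


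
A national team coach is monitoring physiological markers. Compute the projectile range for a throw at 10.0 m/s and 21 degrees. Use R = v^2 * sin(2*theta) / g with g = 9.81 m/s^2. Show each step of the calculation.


Two times the angle = 42 degrees
sin(42) = 0.669131
R = 100.0 * 0.669131 / 9.81 = 6.821 m

6.821 m
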